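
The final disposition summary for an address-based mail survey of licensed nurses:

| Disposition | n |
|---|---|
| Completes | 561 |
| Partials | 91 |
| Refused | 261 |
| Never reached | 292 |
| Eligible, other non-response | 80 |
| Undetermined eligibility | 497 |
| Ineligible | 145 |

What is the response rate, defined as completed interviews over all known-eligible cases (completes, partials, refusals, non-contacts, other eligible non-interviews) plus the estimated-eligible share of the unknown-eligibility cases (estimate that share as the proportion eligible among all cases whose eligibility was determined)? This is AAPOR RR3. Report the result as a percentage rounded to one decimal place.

Numerator = 561
Known eligible = 561 + 91 + 261 + 292 + 80 = 1285
e = 1285 / (1285 + 145) = 1285 / 1430 = 0.8986
e × U = 0.8986 × 497 = 446.60
Denom = 1285 + 446.60 = 1731.60
RR3 = 561 / 1731.60 = 0.3240

32.4%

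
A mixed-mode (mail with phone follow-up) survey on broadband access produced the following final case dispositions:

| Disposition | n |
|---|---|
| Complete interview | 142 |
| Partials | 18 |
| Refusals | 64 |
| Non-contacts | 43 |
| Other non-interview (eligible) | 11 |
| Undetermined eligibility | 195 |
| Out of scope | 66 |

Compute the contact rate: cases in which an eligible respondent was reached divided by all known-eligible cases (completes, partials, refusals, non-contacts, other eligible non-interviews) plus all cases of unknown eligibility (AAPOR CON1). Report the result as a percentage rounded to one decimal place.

49.7%

Num: 142 + 18 + 64 + 11 = 235
Denominator: 142 + 18 + 64 + 43 + 11 + 195 = 473
CON1 = 235 / 473 = 0.4968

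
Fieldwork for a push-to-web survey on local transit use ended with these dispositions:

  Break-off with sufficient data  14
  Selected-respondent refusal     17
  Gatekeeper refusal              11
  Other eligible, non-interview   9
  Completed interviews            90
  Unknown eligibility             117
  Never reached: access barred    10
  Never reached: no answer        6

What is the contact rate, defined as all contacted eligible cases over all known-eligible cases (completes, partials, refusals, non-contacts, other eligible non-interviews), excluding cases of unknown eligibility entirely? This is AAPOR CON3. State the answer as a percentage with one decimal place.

Refused = 11 + 17 = 28
Never reached = 6 + 10 = 16
Num → 90 + 14 + 28 + 9 = 141
Denominator → 90 + 14 + 28 + 16 + 9 = 157
CON3 = 141 / 157 = 0.8981

89.8%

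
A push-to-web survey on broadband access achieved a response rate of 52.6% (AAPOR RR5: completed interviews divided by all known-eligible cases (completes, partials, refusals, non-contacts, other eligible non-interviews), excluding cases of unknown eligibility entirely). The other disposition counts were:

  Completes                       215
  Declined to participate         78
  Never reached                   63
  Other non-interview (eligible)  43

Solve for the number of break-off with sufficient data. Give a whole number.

RR5 = 215 / D = 0.526
D = 215 / 0.526 = 408.7
Other denominator terms total 399
break-off with sufficient data = 408.7 − 399 ≈ 10

10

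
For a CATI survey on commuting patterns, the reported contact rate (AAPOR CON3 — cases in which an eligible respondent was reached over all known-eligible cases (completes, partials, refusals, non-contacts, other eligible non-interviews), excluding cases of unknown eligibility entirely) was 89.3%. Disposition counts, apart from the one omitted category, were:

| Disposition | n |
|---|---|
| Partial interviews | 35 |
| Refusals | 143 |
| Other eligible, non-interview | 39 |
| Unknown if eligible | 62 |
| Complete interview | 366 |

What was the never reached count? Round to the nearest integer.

70

Numerator = 366 + 35 + 143 + 39 = 583
CON3 = 583 / D = 0.893
D = 583 / 0.893 = 652.9
Other denominator terms total 583
never reached = 652.9 − 583 ≈ 70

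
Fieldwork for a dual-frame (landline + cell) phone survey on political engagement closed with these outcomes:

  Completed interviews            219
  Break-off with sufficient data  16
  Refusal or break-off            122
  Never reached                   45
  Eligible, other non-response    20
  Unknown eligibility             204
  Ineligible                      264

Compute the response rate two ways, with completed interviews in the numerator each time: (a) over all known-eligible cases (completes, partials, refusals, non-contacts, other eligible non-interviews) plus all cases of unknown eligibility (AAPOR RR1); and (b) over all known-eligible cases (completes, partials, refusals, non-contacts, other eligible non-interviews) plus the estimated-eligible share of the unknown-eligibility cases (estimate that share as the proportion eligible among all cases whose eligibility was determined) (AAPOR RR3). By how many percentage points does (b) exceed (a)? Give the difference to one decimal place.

Num: 219
Denom: 219 + 16 + 122 + 45 + 20 + 204 = 626
RR1 = 219 / 626 = 0.3498
Known eligible: 219 + 16 + 122 + 45 + 20 = 422
e = 422 / (422 + 264) = 422 / 686 = 0.6152
e × U: 0.6152 × 204 = 125.50
Denom: 422 + 125.50 = 547.50
RR3 = 219 / 547.50 = 0.4000
Difference = 40.00 − 34.98 = 5.02 percentage points

5.0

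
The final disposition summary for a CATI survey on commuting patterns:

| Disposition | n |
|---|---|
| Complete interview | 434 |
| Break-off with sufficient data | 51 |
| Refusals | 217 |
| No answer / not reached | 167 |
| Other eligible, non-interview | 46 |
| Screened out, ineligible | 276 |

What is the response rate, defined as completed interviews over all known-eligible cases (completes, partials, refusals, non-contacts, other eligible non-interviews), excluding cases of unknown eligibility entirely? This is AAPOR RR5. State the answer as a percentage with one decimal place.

Top = 434
Base = 434 + 51 + 217 + 167 + 46 = 915
RR5 = 434 / 915 = 0.4743

47.4%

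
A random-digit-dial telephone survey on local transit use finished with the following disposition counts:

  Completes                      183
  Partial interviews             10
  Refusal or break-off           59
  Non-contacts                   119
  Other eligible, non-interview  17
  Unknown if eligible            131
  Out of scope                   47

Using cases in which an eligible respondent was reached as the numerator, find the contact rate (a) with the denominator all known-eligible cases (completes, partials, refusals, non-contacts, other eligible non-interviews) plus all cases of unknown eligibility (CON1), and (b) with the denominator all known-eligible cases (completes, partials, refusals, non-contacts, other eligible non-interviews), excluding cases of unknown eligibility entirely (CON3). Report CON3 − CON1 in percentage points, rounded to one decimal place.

Numerator: 183 + 10 + 59 + 17 = 269
Base: 183 + 10 + 59 + 119 + 17 + 131 = 519
CON1 = 269 / 519 = 0.5183
Base: 183 + 10 + 59 + 119 + 17 = 388
CON3 = 269 / 388 = 0.6933
Difference = 69.33 − 51.83 = 17.50 percentage points

17.5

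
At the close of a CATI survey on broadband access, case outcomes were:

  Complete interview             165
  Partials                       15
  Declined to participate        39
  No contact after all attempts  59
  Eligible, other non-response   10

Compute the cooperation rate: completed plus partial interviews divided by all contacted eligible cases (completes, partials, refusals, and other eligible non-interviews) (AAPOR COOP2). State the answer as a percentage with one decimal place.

78.6%

Top → 165 + 15 = 180
Denom → 165 + 15 + 39 + 10 = 229
COOP2 = 180 / 229 = 0.7860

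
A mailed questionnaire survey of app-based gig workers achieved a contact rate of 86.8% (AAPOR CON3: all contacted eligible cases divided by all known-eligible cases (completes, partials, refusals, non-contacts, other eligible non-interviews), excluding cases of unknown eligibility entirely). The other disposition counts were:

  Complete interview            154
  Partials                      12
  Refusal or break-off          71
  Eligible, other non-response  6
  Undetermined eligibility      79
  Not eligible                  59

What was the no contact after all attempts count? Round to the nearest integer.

37

Num → 154 + 12 + 71 + 6 = 243
CON3 = 243 / D = 0.868
D = 243 / 0.868 = 280.0
Other denominator terms total 243
no contact after all attempts = 280.0 − 243 ≈ 37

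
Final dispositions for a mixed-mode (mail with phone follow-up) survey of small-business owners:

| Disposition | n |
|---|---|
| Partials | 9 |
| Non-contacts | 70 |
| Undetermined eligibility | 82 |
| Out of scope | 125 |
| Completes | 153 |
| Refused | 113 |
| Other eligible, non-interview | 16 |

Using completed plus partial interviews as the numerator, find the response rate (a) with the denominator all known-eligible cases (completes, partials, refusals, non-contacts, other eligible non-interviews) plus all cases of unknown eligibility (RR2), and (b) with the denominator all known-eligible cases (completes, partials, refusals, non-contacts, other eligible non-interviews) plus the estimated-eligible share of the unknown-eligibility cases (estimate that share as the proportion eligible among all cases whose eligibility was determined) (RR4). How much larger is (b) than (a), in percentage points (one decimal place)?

1.8

Numerator: 153 + 9 = 162
Base: 153 + 9 + 113 + 70 + 16 + 82 = 443
RR2 = 162 / 443 = 0.3657
Known eligible: 153 + 9 + 113 + 70 + 16 = 361
e = 361 / (361 + 125) = 361 / 486 = 0.7428
e × U: 0.7428 × 82 = 60.91
Base: 361 + 60.91 = 421.91
RR4 = 162 / 421.91 = 0.3840
Difference = 38.40 − 36.57 = 1.83 percentage points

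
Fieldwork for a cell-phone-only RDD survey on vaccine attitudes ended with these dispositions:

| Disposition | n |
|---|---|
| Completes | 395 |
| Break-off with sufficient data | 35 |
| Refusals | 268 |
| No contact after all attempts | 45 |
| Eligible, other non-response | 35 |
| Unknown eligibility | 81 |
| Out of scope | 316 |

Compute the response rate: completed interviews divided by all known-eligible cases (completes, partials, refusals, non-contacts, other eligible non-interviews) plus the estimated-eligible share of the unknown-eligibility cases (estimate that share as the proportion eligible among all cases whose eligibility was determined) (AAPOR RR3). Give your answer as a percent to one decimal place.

47.3%

Num → 395
Determined eligible → 395 + 35 + 268 + 45 + 35 = 778
e = 778 / (778 + 316) = 778 / 1094 = 0.7112
e × U → 0.7112 × 81 = 57.61
Base → 778 + 57.61 = 835.61
RR3 = 395 / 835.61 = 0.4727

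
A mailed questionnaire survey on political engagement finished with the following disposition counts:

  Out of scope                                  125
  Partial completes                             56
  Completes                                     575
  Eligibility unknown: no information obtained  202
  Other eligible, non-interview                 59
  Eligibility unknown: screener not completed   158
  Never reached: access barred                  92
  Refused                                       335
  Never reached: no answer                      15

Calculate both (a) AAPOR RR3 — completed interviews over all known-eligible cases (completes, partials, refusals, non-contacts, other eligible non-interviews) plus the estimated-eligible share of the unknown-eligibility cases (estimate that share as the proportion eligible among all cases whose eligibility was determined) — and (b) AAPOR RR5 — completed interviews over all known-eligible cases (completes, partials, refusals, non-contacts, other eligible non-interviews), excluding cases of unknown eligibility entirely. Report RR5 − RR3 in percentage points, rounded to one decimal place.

11.3

Never reached = 15 + 92 = 107
Unknown if eligible = 158 + 202 = 360
Num = 575
Eligible (known) = 575 + 56 + 335 + 107 + 59 = 1132
e = 1132 / (1132 + 125) = 1132 / 1257 = 0.9006
Estimated eligible among unknowns = 0.9006 × 360 = 324.22
Base = 1132 + 324.22 = 1456.22
RR3 = 575 / 1456.22 = 0.3949
Base = 575 + 56 + 335 + 107 + 59 = 1132
RR5 = 575 / 1132 = 0.5080
Difference = 50.80 − 39.49 = 11.31 percentage points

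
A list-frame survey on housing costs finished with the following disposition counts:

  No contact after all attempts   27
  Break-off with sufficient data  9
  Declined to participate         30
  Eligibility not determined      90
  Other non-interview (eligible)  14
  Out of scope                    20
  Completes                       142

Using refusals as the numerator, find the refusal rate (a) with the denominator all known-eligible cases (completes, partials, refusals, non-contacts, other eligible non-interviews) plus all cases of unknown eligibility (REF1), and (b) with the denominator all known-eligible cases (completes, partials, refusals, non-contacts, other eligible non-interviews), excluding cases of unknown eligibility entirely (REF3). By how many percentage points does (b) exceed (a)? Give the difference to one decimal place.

Top → 30
Denom → 142 + 9 + 30 + 27 + 14 + 90 = 312
REF1 = 30 / 312 = 0.0962
Denom → 142 + 9 + 30 + 27 + 14 = 222
REF3 = 30 / 222 = 0.1351
Difference = 13.51 − 9.62 = 3.89 percentage points

3.9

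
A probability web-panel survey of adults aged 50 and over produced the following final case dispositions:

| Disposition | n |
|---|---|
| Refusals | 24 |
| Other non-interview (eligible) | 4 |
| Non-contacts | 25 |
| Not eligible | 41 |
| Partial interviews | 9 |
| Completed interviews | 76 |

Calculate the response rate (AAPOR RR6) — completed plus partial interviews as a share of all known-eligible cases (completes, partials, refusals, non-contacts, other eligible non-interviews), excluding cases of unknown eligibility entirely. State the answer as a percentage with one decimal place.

Numerator: 76 + 9 = 85
Denom: 76 + 9 + 24 + 25 + 4 = 138
RR6 = 85 / 138 = 0.6159

61.6%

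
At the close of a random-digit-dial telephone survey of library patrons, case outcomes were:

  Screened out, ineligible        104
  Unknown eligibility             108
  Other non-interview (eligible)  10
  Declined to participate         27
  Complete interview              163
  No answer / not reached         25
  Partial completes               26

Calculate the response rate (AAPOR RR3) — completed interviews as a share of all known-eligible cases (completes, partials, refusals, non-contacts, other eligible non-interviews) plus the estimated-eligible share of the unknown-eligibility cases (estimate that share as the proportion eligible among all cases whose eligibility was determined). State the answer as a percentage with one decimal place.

Numerator → 163
Eligible (known) → 163 + 26 + 27 + 25 + 10 = 251
e = 251 / (251 + 104) = 251 / 355 = 0.7070
Eligible share of unknowns → 0.7070 × 108 = 76.36
Base → 251 + 76.36 = 327.36
RR3 = 163 / 327.36 = 0.4979

49.8%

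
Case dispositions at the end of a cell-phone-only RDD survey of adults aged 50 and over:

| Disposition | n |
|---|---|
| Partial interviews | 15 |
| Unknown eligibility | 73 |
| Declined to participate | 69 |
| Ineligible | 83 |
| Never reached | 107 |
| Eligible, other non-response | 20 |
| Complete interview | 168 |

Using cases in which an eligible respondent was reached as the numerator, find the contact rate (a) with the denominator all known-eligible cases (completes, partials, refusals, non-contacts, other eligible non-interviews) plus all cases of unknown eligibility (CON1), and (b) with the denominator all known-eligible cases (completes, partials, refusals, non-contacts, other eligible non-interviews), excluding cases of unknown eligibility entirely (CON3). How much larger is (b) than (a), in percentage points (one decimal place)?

Numerator: 168 + 15 + 69 + 20 = 272
Denom: 168 + 15 + 69 + 107 + 20 + 73 = 452
CON1 = 272 / 452 = 0.6018
Denom: 168 + 15 + 69 + 107 + 20 = 379
CON3 = 272 / 379 = 0.7177
Difference = 71.77 − 60.18 = 11.59 percentage points

11.6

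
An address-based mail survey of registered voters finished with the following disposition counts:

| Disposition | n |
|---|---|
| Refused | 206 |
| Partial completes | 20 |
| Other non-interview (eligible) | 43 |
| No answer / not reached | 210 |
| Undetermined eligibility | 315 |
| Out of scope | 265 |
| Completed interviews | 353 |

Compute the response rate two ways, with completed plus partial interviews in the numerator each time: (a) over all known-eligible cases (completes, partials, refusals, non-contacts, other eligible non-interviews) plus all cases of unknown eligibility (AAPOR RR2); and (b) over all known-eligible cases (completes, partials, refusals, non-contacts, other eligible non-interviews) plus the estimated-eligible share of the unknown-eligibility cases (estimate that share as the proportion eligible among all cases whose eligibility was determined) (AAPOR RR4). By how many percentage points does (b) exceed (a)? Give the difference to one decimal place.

Num: 353 + 20 = 373
Denominator: 353 + 20 + 206 + 210 + 43 + 315 = 1147
RR2 = 373 / 1147 = 0.3252
Known eligible: 353 + 20 + 206 + 210 + 43 = 832
e = 832 / (832 + 265) = 832 / 1097 = 0.7584
e × U: 0.7584 × 315 = 238.90
Denominator: 832 + 238.90 = 1070.90
RR4 = 373 / 1070.90 = 0.3483
Difference = 34.83 − 32.52 = 2.31 percentage points

2.3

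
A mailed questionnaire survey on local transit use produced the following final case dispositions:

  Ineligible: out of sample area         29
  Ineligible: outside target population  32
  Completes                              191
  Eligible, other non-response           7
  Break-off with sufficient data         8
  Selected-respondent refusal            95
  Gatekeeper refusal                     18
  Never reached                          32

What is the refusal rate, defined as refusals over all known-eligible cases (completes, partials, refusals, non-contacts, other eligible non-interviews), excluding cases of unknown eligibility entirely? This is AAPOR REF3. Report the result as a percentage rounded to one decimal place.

Refused = 18 + 95 = 113
Screened out, ineligible = 32 + 29 = 61
Top: 113
Denom: 191 + 8 + 113 + 32 + 7 = 351
REF3 = 113 / 351 = 0.3219

32.2%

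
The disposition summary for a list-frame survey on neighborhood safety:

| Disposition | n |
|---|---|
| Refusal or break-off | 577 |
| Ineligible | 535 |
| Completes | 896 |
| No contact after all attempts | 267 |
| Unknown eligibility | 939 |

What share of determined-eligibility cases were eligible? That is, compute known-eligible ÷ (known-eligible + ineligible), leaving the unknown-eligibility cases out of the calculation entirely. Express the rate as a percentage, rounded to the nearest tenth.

Eligible (known): 896 + 577 + 267 = 1740
e = 1740 / (1740 + 535) = 1740 / 2275 = 0.7648

76.5%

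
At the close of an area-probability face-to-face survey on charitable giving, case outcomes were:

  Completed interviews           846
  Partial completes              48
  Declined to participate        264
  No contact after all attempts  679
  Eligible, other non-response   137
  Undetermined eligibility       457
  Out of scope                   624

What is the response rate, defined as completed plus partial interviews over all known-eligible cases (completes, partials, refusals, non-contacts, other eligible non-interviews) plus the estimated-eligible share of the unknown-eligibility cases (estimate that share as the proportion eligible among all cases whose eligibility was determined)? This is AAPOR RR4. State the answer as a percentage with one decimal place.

Num → 846 + 48 = 894
Eligible (known) → 846 + 48 + 264 + 679 + 137 = 1974
e = 1974 / (1974 + 624) = 1974 / 2598 = 0.7598
e × U → 0.7598 × 457 = 347.23
Denominator → 1974 + 347.23 = 2321.23
RR4 = 894 / 2321.23 = 0.3851

38.5%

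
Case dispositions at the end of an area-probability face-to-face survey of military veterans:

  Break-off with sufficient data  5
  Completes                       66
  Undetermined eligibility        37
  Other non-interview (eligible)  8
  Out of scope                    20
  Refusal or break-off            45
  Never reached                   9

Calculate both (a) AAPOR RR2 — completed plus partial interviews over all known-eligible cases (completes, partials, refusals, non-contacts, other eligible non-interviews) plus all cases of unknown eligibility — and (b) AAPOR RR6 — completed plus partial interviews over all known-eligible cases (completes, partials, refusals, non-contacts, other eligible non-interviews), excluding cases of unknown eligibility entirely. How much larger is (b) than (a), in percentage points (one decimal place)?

Numerator: 66 + 5 = 71
Base: 66 + 5 + 45 + 9 + 8 + 37 = 170
RR2 = 71 / 170 = 0.4176
Base: 66 + 5 + 45 + 9 + 8 = 133
RR6 = 71 / 133 = 0.5338
Difference = 53.38 − 41.76 = 11.62 percentage points

11.6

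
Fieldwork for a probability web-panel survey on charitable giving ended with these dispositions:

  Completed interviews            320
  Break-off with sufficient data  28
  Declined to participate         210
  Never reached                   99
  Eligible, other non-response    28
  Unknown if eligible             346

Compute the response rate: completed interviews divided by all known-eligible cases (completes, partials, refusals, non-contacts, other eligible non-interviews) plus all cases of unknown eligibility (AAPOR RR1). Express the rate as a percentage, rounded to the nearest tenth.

Num = 320
Base = 320 + 28 + 210 + 99 + 28 + 346 = 1031
RR1 = 320 / 1031 = 0.3104

31.0%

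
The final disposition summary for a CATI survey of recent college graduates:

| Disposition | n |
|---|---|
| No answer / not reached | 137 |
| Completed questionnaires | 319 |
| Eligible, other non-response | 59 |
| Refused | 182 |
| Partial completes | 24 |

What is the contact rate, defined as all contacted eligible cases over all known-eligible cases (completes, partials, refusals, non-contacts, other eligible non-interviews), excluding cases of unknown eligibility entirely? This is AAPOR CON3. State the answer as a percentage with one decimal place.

81.0%

Num = 319 + 24 + 182 + 59 = 584
Denominator = 319 + 24 + 182 + 137 + 59 = 721
CON3 = 584 / 721 = 0.8100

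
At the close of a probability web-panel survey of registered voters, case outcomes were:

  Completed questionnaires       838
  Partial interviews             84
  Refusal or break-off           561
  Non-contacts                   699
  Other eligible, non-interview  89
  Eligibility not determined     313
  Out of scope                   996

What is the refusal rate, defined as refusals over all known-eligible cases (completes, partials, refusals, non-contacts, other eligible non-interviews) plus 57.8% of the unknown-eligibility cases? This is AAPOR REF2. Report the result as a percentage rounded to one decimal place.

Numerator = 561
Determined eligible = 838 + 84 + 561 + 699 + 89 = 2271
Estimated eligible among unknowns = 0.5780 × 313 = 180.91
Denom = 2271 + 180.91 = 2451.91
REF2 = 561 / 2451.91 = 0.2288

22.9%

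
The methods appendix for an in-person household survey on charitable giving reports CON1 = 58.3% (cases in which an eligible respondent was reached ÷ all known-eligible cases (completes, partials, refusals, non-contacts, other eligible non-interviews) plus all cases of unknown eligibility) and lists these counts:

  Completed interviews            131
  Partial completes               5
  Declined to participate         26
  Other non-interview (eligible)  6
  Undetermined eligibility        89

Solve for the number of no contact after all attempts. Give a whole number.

Num = 131 + 5 + 26 + 6 = 168
CON1 = 168 / D = 0.583
D = 168 / 0.583 = 288.2
Remaining denominator categories sum to 257
no contact after all attempts = 288.2 − 257 ≈ 31

31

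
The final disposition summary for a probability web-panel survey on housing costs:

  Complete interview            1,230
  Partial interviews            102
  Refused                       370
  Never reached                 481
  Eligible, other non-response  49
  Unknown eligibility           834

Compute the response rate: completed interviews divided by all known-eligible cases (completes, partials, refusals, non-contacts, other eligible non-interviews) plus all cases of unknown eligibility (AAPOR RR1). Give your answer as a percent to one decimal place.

40.1%

Numerator: 1230
Base: 1230 + 102 + 370 + 481 + 49 + 834 = 3066
RR1 = 1230 / 3066 = 0.4012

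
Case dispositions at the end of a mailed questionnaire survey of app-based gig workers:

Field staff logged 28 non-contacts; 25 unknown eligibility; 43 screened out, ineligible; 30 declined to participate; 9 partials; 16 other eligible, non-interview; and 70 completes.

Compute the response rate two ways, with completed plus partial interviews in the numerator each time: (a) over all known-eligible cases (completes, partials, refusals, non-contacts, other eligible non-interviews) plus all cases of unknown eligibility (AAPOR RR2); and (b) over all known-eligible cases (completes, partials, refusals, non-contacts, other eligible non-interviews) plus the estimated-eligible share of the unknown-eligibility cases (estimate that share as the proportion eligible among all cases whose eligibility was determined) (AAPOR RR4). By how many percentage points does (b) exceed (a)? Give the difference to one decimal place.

1.4

Top → 70 + 9 = 79
Base → 70 + 9 + 30 + 28 + 16 + 25 = 178
RR2 = 79 / 178 = 0.4438
Determined eligible → 70 + 9 + 30 + 28 + 16 = 153
e = 153 / (153 + 43) = 153 / 196 = 0.7806
e × U → 0.7806 × 25 = 19.52
Base → 153 + 19.52 = 172.52
RR4 = 79 / 172.52 = 0.4579
Difference = 45.79 − 44.38 = 1.41 percentage points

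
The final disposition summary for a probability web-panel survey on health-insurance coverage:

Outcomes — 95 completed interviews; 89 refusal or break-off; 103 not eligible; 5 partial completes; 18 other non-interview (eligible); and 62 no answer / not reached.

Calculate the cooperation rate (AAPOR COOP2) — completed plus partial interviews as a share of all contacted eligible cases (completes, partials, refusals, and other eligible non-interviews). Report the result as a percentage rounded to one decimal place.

48.3%

Num → 95 + 5 = 100
Denominator → 95 + 5 + 89 + 18 = 207
COOP2 = 100 / 207 = 0.4831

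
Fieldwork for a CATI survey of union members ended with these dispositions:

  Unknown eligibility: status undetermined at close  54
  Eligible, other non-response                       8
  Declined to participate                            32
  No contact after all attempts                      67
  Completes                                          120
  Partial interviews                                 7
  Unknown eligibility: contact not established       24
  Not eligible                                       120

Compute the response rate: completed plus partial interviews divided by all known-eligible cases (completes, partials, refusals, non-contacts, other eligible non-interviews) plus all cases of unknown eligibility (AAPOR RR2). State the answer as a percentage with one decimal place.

Eligibility not determined = 24 + 54 = 78
Top → 120 + 7 = 127
Base → 120 + 7 + 32 + 67 + 8 + 78 = 312
RR2 = 127 / 312 = 0.4071

40.7%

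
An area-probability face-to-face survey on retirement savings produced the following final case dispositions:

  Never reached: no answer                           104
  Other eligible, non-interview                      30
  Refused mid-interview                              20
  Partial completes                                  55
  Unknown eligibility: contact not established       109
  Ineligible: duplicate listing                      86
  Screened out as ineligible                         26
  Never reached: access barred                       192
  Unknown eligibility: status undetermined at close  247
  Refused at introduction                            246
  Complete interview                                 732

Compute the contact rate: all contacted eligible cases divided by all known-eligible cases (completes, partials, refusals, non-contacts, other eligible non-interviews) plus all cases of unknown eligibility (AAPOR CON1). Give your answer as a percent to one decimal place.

62.4%

Refusals = 246 + 20 = 266
Non-contacts = 104 + 192 = 296
Undetermined eligibility = 109 + 247 = 356
Out of scope = 26 + 86 = 112
Top → 732 + 55 + 266 + 30 = 1083
Denominator → 732 + 55 + 266 + 296 + 30 + 356 = 1735
CON1 = 1083 / 1735 = 0.6242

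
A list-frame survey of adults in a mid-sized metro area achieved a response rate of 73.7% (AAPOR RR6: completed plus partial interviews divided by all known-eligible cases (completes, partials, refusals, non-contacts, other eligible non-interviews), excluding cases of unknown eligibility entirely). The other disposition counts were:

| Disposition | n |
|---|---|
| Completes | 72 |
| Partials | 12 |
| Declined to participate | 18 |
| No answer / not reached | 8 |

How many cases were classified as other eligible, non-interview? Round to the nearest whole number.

Top = 72 + 12 = 84
RR6 = 84 / D = 0.737
D = 84 / 0.737 = 114.0
Remaining denominator categories sum to 110
other eligible, non-interview = 114.0 − 110 ≈ 4

4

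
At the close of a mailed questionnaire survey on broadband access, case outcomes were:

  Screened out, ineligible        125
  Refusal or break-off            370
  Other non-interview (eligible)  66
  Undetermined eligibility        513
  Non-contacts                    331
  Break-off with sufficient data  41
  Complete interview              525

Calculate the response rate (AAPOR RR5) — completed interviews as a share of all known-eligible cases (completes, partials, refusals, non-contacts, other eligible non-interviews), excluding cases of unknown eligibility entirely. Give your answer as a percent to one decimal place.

Num → 525
Base → 525 + 41 + 370 + 331 + 66 = 1333
RR5 = 525 / 1333 = 0.3938

39.4%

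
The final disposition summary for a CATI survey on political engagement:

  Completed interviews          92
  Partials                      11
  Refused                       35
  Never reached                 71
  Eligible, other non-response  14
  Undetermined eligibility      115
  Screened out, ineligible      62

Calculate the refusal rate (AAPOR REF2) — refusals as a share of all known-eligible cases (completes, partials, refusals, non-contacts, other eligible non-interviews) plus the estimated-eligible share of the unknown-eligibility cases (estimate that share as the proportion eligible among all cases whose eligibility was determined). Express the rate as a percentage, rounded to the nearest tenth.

Numerator → 35
Known eligible → 92 + 11 + 35 + 71 + 14 = 223
e = 223 / (223 + 62) = 223 / 285 = 0.7825
Eligible share of unknowns → 0.7825 × 115 = 89.99
Denominator → 223 + 89.99 = 312.99
REF2 = 35 / 312.99 = 0.1118

11.2%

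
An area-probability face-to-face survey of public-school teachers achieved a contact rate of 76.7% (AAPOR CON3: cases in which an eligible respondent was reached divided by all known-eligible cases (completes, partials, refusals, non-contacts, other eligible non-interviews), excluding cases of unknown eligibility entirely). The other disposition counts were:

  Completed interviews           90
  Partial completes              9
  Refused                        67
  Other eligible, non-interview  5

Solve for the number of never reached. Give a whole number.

Top: 90 + 9 + 67 + 5 = 171
CON3 = 171 / D = 0.767
D = 171 / 0.767 = 222.9
Remaining denominator categories sum to 171
never reached = 222.9 − 171 ≈ 52

52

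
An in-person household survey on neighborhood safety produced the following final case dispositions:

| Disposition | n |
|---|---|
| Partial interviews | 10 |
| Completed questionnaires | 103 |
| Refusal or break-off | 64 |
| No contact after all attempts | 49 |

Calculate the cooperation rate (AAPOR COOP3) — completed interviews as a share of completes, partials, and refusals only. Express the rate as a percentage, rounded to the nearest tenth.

Numerator: 103
Denom: 103 + 10 + 64 = 177
COOP3 = 103 / 177 = 0.5819

58.2%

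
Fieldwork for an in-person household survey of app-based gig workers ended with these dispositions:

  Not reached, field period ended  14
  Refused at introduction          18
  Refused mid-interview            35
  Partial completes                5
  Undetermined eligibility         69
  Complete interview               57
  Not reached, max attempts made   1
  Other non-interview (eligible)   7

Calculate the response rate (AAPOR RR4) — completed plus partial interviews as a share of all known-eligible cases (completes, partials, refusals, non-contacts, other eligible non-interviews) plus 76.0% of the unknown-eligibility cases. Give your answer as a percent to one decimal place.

32.7%

Declined to participate = 18 + 35 = 53
Never reached = 14 + 1 = 15
Numerator: 57 + 5 = 62
Known eligible: 57 + 5 + 53 + 15 + 7 = 137
Eligible share of unknowns: 0.7600 × 69 = 52.44
Base: 137 + 52.44 = 189.44
RR4 = 62 / 189.44 = 0.3273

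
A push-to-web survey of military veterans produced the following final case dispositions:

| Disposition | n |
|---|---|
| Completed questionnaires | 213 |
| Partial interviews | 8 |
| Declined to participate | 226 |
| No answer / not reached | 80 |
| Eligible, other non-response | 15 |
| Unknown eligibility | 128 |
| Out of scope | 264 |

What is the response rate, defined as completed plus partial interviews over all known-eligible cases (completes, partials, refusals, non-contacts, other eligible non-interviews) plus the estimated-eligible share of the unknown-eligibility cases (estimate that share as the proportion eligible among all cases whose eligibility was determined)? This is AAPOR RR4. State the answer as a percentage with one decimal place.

35.2%

Top = 213 + 8 = 221
Determined eligible = 213 + 8 + 226 + 80 + 15 = 542
e = 542 / (542 + 264) = 542 / 806 = 0.6725
Estimated eligible among unknowns = 0.6725 × 128 = 86.08
Denominator = 542 + 86.08 = 628.08
RR4 = 221 / 628.08 = 0.3519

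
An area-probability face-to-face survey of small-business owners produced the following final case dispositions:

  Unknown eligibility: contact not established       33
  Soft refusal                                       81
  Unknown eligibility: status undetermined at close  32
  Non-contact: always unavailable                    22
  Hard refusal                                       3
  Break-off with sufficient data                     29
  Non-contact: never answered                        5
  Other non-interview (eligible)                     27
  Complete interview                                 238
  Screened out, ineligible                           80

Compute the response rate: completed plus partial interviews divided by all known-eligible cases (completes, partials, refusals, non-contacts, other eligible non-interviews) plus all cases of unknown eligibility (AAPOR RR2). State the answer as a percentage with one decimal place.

Declined to participate = 3 + 81 = 84
Non-contacts = 5 + 22 = 27
Undetermined eligibility = 33 + 32 = 65
Num = 238 + 29 = 267
Base = 238 + 29 + 84 + 27 + 27 + 65 = 470
RR2 = 267 / 470 = 0.5681

56.8%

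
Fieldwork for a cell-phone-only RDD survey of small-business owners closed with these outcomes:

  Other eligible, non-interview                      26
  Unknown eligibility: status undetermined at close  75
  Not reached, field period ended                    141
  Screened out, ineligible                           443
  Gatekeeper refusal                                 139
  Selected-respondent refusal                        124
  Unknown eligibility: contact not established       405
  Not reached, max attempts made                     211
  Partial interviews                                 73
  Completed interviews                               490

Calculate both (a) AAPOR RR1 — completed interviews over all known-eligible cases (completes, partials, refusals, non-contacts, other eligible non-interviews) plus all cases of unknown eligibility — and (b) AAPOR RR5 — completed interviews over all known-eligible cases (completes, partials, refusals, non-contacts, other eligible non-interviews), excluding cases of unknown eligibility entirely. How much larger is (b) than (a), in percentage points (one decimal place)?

11.6

Refused = 139 + 124 = 263
Non-contacts = 141 + 211 = 352
Unknown if eligible = 405 + 75 = 480
Num = 490
Denom = 490 + 73 + 263 + 352 + 26 + 480 = 1684
RR1 = 490 / 1684 = 0.2910
Denom = 490 + 73 + 263 + 352 + 26 = 1204
RR5 = 490 / 1204 = 0.4070
Difference = 40.70 − 29.10 = 11.60 percentage points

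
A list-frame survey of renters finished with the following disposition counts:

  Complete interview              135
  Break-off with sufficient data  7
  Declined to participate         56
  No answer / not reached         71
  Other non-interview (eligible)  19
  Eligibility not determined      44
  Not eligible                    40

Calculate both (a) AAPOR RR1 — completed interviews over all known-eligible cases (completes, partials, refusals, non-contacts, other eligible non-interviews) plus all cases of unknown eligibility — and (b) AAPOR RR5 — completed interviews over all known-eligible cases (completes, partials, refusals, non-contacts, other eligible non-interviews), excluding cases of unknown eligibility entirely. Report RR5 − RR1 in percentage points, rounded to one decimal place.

Num: 135
Denominator: 135 + 7 + 56 + 71 + 19 + 44 = 332
RR1 = 135 / 332 = 0.4066
Denominator: 135 + 7 + 56 + 71 + 19 = 288
RR5 = 135 / 288 = 0.4688
Difference = 46.88 − 40.66 = 6.22 percentage points

6.2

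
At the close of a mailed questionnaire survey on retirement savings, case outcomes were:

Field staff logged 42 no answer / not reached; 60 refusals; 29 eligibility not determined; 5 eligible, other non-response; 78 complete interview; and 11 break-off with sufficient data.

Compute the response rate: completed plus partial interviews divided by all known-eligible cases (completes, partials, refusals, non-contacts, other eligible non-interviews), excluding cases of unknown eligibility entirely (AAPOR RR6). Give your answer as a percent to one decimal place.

45.4%

Top: 78 + 11 = 89
Denom: 78 + 11 + 60 + 42 + 5 = 196
RR6 = 89 / 196 = 0.4541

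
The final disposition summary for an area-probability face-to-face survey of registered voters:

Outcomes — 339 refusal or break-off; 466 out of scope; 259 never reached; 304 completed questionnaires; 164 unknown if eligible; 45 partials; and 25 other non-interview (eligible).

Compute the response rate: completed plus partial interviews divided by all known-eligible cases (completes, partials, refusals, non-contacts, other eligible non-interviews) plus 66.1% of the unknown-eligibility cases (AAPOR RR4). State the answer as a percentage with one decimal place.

32.3%

Numerator → 304 + 45 = 349
Eligible (known) → 304 + 45 + 339 + 259 + 25 = 972
Eligible share of unknowns → 0.6610 × 164 = 108.40
Base → 972 + 108.40 = 1080.40
RR4 = 349 / 1080.40 = 0.3230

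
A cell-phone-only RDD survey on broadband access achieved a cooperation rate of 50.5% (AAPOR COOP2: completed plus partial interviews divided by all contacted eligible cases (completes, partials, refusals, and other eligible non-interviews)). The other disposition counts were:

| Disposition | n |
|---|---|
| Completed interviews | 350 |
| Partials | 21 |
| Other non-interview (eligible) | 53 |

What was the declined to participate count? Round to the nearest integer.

Top = 350 + 21 = 371
COOP2 = 371 / D = 0.505
D = 371 / 0.505 = 734.7
Other denominator terms total 424
declined to participate = 734.7 − 424 ≈ 311

311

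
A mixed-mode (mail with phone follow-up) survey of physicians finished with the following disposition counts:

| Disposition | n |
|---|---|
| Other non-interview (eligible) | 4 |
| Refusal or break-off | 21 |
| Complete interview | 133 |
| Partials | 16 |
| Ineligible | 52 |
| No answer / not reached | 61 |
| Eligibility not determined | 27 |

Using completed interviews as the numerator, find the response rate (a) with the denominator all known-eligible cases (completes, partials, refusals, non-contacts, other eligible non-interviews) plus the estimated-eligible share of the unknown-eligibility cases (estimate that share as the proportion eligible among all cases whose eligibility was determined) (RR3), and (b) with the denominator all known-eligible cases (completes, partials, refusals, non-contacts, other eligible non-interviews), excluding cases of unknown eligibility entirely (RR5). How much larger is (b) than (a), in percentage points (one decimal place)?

4.9

Numerator: 133
Eligible (known): 133 + 16 + 21 + 61 + 4 = 235
e = 235 / (235 + 52) = 235 / 287 = 0.8188
e × U: 0.8188 × 27 = 22.11
Denominator: 235 + 22.11 = 257.11
RR3 = 133 / 257.11 = 0.5173
Denominator: 133 + 16 + 21 + 61 + 4 = 235
RR5 = 133 / 235 = 0.5660
Difference = 56.60 − 51.73 = 4.87 percentage points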